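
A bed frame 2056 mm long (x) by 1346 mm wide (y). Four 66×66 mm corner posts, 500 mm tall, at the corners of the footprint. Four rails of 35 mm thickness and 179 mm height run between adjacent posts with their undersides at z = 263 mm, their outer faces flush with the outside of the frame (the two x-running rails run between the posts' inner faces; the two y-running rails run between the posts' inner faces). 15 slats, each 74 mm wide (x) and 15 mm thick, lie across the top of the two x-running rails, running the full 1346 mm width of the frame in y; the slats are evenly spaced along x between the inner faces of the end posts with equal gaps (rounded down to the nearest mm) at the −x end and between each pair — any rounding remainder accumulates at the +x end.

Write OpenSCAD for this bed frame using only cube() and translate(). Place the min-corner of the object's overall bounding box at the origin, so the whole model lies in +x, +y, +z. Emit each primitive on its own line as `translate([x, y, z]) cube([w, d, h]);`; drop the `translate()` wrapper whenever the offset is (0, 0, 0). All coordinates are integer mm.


cube([66, 66, 500]);
translate([0, 1280, 0]) cube([66, 66, 500]);
translate([1990, 0, 0]) cube([66, 66, 500]);
translate([1990, 1280, 0]) cube([66, 66, 500]);
translate([66, 0, 263]) cube([1924, 35, 179]);
translate([66, 1311, 263]) cube([1924, 35, 179]);
translate([0, 66, 263]) cube([35, 1214, 179]);
translate([2021, 66, 263]) cube([35, 1214, 179]);
translate([116, 0, 442]) cube([74, 1346, 15]);
translate([240, 0, 442]) cube([74, 1346, 15]);
translate([364, 0, 442]) cube([74, 1346, 15]);
translate([488, 0, 442]) cube([74, 1346, 15]);
translate([612, 0, 442]) cube([74, 1346, 15]);
translate([736, 0, 442]) cube([74, 1346, 15]);
translate([860, 0, 442]) cube([74, 1346, 15]);
translate([984, 0, 442]) cube([74, 1346, 15]);
translate([1108, 0, 442]) cube([74, 1346, 15]);
translate([1232, 0, 442]) cube([74, 1346, 15]);
translate([1356, 0, 442]) cube([74, 1346, 15]);
translate([1480, 0, 442]) cube([74, 1346, 15]);
translate([1604, 0, 442]) cube([74, 1346, 15]);
translate([1728, 0, 442]) cube([74, 1346, 15]);
translate([1852, 0, 442]) cube([74, 1346, 15]);


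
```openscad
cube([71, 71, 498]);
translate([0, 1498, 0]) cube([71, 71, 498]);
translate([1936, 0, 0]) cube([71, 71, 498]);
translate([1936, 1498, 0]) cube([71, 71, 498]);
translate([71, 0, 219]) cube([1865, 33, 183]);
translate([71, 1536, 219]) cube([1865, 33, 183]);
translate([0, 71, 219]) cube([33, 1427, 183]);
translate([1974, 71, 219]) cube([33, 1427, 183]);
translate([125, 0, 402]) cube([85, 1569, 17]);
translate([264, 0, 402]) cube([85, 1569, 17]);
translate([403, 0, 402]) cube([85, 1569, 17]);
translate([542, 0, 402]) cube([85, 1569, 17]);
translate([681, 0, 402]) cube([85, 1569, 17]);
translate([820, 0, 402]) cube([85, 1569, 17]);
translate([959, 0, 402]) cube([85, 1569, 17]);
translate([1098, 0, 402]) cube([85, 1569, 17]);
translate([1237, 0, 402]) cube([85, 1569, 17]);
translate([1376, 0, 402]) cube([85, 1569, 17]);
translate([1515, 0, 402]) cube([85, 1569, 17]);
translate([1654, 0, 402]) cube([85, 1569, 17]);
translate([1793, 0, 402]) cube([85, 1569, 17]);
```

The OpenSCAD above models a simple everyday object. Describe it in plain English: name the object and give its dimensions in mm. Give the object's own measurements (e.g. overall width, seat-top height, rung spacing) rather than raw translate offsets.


A bed frame 2007 mm long (x) by 1569 mm wide (y). Four 71×71 mm corner posts, 498 mm tall, at the corners of the footprint. Four rails of 33 mm thickness and 183 mm height run between adjacent posts with their undersides at z = 219 mm, their outer faces flush with the outside of the frame (the two x-running rails run between the posts' inner faces; the two y-running rails run between the posts' inner faces). 13 slats, each 85 mm wide (x) and 17 mm thick, lie across the top of the two x-running rails, running the full 1569 mm width of the frame in y; along x they sit between the end posts with a 54 mm gap after the −x posts and between neighbouring slats, leaving 58 mm before the +x posts.


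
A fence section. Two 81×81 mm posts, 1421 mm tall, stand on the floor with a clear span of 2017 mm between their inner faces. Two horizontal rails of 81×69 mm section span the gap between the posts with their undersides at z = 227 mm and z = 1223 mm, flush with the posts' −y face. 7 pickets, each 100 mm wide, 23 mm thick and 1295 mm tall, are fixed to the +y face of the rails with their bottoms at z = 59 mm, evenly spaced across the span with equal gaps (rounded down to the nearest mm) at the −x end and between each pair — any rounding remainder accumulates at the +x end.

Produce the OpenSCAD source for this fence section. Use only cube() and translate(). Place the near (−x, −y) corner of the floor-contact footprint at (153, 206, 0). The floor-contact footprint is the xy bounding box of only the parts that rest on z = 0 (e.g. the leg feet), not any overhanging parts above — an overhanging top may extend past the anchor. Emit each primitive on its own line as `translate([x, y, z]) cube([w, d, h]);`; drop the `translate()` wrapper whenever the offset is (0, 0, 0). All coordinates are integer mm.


translate([153, 206, 0]) cube([81, 81, 1421]);
translate([2251, 206, 0]) cube([81, 81, 1421]);
translate([234, 206, 227]) cube([2017, 81, 69]);
translate([234, 206, 1223]) cube([2017, 81, 69]);
translate([398, 287, 59]) cube([100, 23, 1295]);
translate([662, 287, 59]) cube([100, 23, 1295]);
translate([926, 287, 59]) cube([100, 23, 1295]);
translate([1190, 287, 59]) cube([100, 23, 1295]);
translate([1454, 287, 59]) cube([100, 23, 1295]);
translate([1718, 287, 59]) cube([100, 23, 1295]);
translate([1982, 287, 59]) cube([100, 23, 1295]);


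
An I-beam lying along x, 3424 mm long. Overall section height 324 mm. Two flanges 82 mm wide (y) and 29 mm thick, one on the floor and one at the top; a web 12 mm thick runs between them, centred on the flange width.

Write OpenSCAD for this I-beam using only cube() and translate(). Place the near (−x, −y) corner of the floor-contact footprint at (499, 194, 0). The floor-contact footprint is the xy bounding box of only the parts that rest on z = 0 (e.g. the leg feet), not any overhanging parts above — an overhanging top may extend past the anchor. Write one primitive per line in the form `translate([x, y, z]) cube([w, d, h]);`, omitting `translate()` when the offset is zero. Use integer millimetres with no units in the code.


translate([499, 194, 0]) cube([3424, 82, 29]);
translate([499, 229, 29]) cube([3424, 12, 266]);
translate([499, 194, 295]) cube([3424, 82, 29]);


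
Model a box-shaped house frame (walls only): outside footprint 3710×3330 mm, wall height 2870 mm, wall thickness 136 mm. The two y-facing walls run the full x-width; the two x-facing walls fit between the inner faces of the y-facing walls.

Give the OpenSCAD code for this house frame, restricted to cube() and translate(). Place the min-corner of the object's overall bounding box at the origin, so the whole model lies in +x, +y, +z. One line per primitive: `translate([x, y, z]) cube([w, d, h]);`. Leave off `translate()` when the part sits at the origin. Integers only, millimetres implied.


cube([3710, 136, 2870]);
translate([0, 3194, 0]) cube([3710, 136, 2870]);
translate([0, 136, 0]) cube([136, 3058, 2870]);
translate([3574, 136, 0]) cube([136, 3058, 2870]);


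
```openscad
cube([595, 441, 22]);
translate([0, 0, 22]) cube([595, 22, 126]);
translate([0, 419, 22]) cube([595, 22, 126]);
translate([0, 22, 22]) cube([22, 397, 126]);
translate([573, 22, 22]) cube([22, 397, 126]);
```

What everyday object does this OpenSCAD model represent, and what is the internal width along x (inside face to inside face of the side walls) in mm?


An open box. The internal width is 551 mm.

A 595×441 base slab with four walls standing on it — an open box. The base is 595 mm wide and the walls are 22 mm thick, so the internal width is 595 − 2 × 22 = 551 mm.


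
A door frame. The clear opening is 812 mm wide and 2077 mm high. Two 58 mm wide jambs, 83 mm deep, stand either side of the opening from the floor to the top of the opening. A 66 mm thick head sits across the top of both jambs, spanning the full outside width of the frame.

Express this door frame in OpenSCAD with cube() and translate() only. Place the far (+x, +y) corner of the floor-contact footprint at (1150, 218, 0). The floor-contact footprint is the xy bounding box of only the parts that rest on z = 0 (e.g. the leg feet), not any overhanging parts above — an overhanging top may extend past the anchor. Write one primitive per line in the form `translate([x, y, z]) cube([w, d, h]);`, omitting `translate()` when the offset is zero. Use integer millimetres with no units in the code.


translate([222, 135, 0]) cube([58, 83, 2077]);
translate([1092, 135, 0]) cube([58, 83, 2077]);
translate([222, 135, 2077]) cube([928, 83, 66]);


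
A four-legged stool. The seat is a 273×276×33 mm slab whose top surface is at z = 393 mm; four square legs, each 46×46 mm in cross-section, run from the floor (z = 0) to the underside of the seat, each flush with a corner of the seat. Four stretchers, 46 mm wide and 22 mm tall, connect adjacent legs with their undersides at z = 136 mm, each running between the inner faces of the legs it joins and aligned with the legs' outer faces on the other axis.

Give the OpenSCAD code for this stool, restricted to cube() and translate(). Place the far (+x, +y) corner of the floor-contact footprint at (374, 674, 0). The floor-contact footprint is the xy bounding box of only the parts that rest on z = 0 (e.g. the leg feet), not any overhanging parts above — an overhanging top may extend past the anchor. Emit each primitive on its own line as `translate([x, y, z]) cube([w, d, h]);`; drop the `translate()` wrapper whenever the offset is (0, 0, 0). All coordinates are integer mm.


translate([101, 398, 360]) cube([273, 276, 33]);
translate([101, 398, 0]) cube([46, 46, 360]);
translate([328, 398, 0]) cube([46, 46, 360]);
translate([101, 628, 0]) cube([46, 46, 360]);
translate([328, 628, 0]) cube([46, 46, 360]);
translate([147, 398, 136]) cube([181, 46, 22]);
translate([147, 628, 136]) cube([181, 46, 22]);
translate([101, 444, 136]) cube([46, 184, 22]);
translate([328, 444, 136]) cube([46, 184, 22]);


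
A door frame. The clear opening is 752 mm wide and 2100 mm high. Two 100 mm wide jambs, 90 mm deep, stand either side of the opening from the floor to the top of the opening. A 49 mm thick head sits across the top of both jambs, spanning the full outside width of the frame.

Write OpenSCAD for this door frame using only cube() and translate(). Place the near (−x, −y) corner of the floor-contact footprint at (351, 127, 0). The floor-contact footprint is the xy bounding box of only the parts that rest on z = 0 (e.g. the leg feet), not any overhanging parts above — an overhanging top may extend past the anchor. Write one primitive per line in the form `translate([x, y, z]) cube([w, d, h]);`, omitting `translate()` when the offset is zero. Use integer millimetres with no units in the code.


translate([351, 127, 0]) cube([100, 90, 2100]);
translate([1203, 127, 0]) cube([100, 90, 2100]);
translate([351, 127, 2100]) cube([952, 90, 49]);


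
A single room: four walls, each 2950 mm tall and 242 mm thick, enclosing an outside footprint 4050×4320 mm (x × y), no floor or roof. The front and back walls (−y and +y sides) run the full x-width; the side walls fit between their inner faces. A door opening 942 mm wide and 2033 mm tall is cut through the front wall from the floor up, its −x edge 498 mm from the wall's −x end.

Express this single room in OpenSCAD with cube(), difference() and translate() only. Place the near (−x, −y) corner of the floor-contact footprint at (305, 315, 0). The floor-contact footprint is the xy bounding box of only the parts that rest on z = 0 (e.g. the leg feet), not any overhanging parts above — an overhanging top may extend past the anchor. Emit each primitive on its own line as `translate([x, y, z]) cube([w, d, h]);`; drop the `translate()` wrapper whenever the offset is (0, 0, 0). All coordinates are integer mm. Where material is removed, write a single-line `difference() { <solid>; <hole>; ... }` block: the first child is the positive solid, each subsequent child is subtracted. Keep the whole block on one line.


difference() { translate([305, 315, 0]) cube([4050, 242, 2950]); translate([803, 315, 0]) cube([942, 242, 2033]); }
translate([305, 4393, 0]) cube([4050, 242, 2950]);
translate([305, 557, 0]) cube([242, 3836, 2950]);
translate([4113, 557, 0]) cube([242, 3836, 2950]);


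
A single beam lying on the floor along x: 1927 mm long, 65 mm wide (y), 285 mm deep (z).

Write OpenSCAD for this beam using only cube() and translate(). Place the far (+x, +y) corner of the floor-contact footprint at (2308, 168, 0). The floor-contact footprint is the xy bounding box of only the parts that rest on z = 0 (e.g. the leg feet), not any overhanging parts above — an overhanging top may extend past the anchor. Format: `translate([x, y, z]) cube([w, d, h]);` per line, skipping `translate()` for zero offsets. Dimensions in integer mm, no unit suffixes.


translate([381, 103, 0]) cube([1927, 65, 285]);


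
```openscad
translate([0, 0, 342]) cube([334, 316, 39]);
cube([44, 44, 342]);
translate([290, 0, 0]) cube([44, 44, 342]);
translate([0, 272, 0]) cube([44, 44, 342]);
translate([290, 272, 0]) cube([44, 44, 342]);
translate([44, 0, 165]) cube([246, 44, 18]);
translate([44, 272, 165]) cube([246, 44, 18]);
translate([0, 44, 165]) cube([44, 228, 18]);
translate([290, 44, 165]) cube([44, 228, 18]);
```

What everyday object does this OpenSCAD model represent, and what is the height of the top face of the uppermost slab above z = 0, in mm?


A stool. The seat height is 381 mm.

A 334×316×39 slab at z = 342 on four corner posts — a stool. The seat top is 342 + 39 = 381 mm.


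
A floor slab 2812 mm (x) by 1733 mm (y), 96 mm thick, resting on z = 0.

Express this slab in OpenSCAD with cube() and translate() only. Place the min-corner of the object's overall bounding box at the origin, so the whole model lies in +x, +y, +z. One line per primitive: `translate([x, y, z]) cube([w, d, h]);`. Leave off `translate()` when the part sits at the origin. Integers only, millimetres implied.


cube([2812, 1733, 96]);


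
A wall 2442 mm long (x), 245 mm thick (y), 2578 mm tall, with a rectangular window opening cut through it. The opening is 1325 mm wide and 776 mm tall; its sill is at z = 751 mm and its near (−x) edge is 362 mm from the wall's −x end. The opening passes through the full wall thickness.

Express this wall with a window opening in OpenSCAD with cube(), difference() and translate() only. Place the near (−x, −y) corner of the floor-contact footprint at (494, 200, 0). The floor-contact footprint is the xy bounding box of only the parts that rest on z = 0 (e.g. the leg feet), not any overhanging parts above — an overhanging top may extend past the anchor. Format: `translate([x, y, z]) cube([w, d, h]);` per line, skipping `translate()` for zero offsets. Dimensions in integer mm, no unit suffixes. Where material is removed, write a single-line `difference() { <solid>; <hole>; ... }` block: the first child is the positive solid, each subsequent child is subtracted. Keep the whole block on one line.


difference() { translate([494, 200, 0]) cube([2442, 245, 2578]); translate([856, 200, 751]) cube([1325, 245, 776]); }


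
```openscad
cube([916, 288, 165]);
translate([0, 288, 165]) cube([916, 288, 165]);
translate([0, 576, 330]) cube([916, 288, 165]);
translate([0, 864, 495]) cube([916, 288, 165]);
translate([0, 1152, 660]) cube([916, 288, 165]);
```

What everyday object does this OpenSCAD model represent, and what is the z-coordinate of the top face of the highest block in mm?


A staircase. The total rise is 825 mm.

5 identical blocks, each offset up and back from the previous — a staircase. Each step is 165 mm tall and there are 5 of them, so the total rise is 5 × 165 = 825 mm.


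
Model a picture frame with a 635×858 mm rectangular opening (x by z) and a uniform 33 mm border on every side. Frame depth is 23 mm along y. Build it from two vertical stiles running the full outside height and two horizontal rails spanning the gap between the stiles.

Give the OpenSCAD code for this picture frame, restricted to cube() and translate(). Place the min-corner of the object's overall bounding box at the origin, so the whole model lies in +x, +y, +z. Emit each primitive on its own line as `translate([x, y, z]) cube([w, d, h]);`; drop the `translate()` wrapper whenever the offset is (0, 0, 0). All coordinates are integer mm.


cube([33, 23, 924]);
translate([668, 0, 0]) cube([33, 23, 924]);
translate([33, 0, 0]) cube([635, 23, 33]);
translate([33, 0, 891]) cube([635, 23, 33]);


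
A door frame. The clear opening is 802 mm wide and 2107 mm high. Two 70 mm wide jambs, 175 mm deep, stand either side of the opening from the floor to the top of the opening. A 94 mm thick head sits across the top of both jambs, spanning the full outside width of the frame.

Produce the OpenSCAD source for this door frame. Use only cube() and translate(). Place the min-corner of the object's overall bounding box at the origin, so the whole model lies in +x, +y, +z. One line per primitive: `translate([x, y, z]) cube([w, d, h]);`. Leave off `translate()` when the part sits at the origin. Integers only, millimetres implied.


cube([70, 175, 2107]);
translate([872, 0, 0]) cube([70, 175, 2107]);
translate([0, 0, 2107]) cube([942, 175, 94]);


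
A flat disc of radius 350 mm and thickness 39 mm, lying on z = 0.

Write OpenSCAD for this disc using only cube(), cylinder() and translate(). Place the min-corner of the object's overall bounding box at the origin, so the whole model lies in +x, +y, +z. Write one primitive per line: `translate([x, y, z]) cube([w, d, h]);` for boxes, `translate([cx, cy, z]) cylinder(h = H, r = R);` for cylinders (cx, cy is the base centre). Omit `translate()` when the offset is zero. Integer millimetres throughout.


translate([350, 350, 0]) cylinder(h = 39, r = 350);


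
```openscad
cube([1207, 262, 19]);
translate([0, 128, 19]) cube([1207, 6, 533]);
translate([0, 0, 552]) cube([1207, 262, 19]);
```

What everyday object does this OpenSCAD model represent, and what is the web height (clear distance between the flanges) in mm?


An I-beam. The web height is 533 mm.

Two wide flanges with a thin centred web — an I-beam. Overall 571 mm minus two 19 mm flanges gives a web of 571 − 2·19 = 533 mm.


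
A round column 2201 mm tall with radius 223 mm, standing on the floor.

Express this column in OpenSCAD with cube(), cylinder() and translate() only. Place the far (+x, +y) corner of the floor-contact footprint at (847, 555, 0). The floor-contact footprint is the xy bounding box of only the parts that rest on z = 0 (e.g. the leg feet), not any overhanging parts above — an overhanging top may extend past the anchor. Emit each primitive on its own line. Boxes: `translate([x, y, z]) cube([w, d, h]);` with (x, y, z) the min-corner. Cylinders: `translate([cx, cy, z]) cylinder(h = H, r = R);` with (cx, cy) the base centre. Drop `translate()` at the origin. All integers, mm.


translate([624, 332, 0]) cylinder(h = 2201, r = 223);


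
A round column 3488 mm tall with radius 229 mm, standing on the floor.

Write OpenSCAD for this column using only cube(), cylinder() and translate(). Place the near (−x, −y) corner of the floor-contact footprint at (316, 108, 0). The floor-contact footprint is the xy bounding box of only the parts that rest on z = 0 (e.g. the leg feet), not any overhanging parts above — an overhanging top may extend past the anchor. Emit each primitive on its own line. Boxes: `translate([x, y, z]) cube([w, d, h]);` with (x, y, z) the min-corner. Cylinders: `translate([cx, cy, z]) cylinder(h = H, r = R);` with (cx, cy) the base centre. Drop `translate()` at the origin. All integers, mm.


translate([545, 337, 0]) cylinder(h = 3488, r = 229);


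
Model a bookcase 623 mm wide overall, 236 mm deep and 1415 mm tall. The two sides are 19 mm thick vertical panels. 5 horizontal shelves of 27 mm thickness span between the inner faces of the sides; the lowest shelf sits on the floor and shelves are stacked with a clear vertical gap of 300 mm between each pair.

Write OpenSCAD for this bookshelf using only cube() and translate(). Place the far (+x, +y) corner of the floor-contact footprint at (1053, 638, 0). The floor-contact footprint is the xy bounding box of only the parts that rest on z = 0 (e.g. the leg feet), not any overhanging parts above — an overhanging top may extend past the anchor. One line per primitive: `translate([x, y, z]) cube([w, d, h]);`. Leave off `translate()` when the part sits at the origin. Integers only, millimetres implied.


translate([430, 402, 0]) cube([19, 236, 1415]);
translate([1034, 402, 0]) cube([19, 236, 1415]);
translate([449, 402, 0]) cube([585, 236, 27]);
translate([449, 402, 327]) cube([585, 236, 27]);
translate([449, 402, 654]) cube([585, 236, 27]);
translate([449, 402, 981]) cube([585, 236, 27]);
translate([449, 402, 1308]) cube([585, 236, 27]);


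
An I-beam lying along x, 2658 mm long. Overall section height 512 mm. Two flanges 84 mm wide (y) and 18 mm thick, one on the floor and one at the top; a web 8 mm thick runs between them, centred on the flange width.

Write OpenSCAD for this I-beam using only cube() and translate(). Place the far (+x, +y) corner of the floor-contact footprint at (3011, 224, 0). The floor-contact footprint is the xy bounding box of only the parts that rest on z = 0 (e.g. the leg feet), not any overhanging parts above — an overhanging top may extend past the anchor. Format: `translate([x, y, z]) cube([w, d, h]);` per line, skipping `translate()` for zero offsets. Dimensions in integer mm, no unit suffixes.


translate([353, 140, 0]) cube([2658, 84, 18]);
translate([353, 178, 18]) cube([2658, 8, 476]);
translate([353, 140, 494]) cube([2658, 84, 18]);


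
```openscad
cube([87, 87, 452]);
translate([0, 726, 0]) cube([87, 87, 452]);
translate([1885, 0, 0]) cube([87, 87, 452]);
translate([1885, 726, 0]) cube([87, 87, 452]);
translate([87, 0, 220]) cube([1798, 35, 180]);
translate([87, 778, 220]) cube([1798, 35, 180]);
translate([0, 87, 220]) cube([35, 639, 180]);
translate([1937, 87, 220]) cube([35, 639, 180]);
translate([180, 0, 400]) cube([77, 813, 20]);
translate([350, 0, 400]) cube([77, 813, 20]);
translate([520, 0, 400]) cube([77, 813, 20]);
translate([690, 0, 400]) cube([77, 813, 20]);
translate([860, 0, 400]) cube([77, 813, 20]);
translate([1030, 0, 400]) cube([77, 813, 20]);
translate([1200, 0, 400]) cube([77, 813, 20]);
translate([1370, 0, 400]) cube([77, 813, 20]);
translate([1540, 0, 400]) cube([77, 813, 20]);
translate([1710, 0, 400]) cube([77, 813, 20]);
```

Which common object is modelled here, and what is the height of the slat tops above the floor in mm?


A bed frame. The slat-top height is 420 mm.

Four posts, four rails, and a row of slats — a bed frame. Slats sit on the rails at z = 220 + 180 = 400; with slat thickness 20, the top is 420 mm.


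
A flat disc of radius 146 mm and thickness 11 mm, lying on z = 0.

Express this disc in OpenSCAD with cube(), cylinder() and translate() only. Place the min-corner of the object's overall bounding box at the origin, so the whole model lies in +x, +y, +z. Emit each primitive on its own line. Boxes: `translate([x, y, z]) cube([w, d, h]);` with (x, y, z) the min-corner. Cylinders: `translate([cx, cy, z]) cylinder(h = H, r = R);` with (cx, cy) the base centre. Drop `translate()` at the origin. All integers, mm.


translate([146, 146, 0]) cylinder(h = 11, r = 146);


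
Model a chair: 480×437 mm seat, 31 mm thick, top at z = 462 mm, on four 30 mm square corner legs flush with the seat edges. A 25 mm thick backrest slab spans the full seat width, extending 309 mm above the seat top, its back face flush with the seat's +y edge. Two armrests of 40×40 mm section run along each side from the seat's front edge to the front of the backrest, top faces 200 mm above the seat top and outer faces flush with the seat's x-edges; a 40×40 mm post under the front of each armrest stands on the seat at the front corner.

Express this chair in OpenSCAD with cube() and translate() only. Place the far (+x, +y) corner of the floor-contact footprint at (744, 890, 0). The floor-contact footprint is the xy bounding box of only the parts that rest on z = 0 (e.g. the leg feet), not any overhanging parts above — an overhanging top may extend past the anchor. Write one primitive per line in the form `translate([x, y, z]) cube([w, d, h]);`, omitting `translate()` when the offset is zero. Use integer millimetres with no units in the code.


translate([264, 453, 431]) cube([480, 437, 31]);
translate([264, 453, 0]) cube([30, 30, 431]);
translate([714, 453, 0]) cube([30, 30, 431]);
translate([264, 860, 0]) cube([30, 30, 431]);
translate([714, 860, 0]) cube([30, 30, 431]);
translate([264, 865, 462]) cube([480, 25, 309]);
translate([264, 453, 622]) cube([40, 412, 40]);
translate([704, 453, 622]) cube([40, 412, 40]);
translate([264, 453, 462]) cube([40, 40, 160]);
translate([704, 453, 462]) cube([40, 40, 160]);


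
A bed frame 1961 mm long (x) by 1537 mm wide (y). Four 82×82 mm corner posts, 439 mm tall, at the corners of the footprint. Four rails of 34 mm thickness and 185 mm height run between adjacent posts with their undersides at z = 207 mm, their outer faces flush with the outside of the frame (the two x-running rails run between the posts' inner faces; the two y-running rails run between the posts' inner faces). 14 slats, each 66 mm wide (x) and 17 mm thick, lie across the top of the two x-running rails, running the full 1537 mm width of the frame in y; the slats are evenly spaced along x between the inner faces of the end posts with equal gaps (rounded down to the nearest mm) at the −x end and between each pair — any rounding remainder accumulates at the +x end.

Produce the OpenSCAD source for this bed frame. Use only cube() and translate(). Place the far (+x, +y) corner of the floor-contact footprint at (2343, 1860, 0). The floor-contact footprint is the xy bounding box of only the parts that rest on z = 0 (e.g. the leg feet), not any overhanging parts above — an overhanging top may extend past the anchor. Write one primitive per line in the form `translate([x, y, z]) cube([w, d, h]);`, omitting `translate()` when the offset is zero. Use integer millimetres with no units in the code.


translate([382, 323, 0]) cube([82, 82, 439]);
translate([382, 1778, 0]) cube([82, 82, 439]);
translate([2261, 323, 0]) cube([82, 82, 439]);
translate([2261, 1778, 0]) cube([82, 82, 439]);
translate([464, 323, 207]) cube([1797, 34, 185]);
translate([464, 1826, 207]) cube([1797, 34, 185]);
translate([382, 405, 207]) cube([34, 1373, 185]);
translate([2309, 405, 207]) cube([34, 1373, 185]);
translate([522, 323, 392]) cube([66, 1537, 17]);
translate([646, 323, 392]) cube([66, 1537, 17]);
translate([770, 323, 392]) cube([66, 1537, 17]);
translate([894, 323, 392]) cube([66, 1537, 17]);
translate([1018, 323, 392]) cube([66, 1537, 17]);
translate([1142, 323, 392]) cube([66, 1537, 17]);
translate([1266, 323, 392]) cube([66, 1537, 17]);
translate([1390, 323, 392]) cube([66, 1537, 17]);
translate([1514, 323, 392]) cube([66, 1537, 17]);
translate([1638, 323, 392]) cube([66, 1537, 17]);
translate([1762, 323, 392]) cube([66, 1537, 17]);
translate([1886, 323, 392]) cube([66, 1537, 17]);
translate([2010, 323, 392]) cube([66, 1537, 17]);
translate([2134, 323, 392]) cube([66, 1537, 17]);


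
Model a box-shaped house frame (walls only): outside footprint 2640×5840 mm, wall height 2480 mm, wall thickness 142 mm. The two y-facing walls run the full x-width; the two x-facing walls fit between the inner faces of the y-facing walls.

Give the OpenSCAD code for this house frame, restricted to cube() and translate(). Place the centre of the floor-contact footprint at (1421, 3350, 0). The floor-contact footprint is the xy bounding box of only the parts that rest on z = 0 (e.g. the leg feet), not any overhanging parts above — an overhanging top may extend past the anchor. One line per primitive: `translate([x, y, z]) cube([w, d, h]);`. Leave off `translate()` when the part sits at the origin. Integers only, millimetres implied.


translate([101, 430, 0]) cube([2640, 142, 2480]);
translate([101, 6128, 0]) cube([2640, 142, 2480]);
translate([101, 572, 0]) cube([142, 5556, 2480]);
translate([2599, 572, 0]) cube([142, 5556, 2480]);


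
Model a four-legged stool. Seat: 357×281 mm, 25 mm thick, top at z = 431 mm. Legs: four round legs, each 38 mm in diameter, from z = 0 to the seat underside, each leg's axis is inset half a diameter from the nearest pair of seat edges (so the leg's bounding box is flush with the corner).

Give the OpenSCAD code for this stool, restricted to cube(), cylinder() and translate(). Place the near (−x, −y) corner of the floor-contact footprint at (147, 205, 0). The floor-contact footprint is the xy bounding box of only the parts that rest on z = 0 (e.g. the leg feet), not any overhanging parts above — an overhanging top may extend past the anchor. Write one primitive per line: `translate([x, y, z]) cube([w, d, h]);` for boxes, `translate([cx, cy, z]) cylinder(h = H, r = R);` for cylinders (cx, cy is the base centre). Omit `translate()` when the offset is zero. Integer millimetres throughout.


translate([147, 205, 406]) cube([357, 281, 25]);
translate([166, 224, 0]) cylinder(h = 406, r = 19);
translate([485, 224, 0]) cylinder(h = 406, r = 19);
translate([166, 467, 0]) cylinder(h = 406, r = 19);
translate([485, 467, 0]) cylinder(h = 406, r = 19);


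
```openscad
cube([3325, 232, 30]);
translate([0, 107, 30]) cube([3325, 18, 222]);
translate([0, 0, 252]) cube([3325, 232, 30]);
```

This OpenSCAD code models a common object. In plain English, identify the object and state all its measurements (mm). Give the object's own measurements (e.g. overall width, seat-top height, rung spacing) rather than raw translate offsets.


An I-beam lying along x, 3325 mm long. Overall section height 282 mm. Two flanges 232 mm wide (y) and 30 mm thick, one on the floor and one at the top; a web 18 mm thick runs between them, centred on the flange width.


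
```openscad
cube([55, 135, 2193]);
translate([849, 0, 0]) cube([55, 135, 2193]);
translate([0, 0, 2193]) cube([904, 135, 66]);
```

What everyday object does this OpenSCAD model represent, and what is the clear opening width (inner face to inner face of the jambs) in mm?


A door frame. The clear opening width is 794 mm.

Two 2193 mm tall posts with a header on top — a door frame. The left jamb is 55 mm wide at x = 0; the right jamb starts at x = 849. The clear opening is 849 − 55 = 794 mm.


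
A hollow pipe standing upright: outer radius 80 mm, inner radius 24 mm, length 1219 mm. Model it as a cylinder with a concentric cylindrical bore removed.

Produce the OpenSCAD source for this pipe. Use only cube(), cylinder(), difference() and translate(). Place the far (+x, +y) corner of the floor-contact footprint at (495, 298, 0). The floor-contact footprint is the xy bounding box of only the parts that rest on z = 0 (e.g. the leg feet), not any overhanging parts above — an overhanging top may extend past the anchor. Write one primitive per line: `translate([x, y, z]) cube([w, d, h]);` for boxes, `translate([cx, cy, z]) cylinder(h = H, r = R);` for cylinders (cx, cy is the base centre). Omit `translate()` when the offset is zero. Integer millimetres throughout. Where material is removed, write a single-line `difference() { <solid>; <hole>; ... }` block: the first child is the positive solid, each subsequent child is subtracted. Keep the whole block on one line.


difference() { translate([415, 218, 0]) cylinder(h = 1219, r = 80); translate([415, 218, 0]) cylinder(h = 1219, r = 24); }


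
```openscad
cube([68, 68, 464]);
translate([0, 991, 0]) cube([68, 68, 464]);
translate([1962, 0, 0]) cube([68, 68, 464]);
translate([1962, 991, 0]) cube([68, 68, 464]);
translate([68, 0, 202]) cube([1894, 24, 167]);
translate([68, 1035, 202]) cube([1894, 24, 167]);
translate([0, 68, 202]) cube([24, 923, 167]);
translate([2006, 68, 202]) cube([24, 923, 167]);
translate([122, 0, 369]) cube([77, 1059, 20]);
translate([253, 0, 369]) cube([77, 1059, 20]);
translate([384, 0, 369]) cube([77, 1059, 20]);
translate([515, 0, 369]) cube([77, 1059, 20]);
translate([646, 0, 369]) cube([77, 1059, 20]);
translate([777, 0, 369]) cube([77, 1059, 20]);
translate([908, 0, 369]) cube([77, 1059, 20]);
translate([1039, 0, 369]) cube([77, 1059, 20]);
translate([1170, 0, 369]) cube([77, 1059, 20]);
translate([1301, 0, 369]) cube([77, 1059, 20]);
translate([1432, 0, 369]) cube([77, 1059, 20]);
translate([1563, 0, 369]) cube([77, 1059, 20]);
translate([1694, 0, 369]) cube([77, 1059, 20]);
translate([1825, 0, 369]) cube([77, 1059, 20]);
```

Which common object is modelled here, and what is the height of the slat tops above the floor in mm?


A bed frame. The slat-top height is 389 mm.

Four posts, four rails, and a row of slats — a bed frame. Slats sit on the rails at z = 202 + 167 = 369; with slat thickness 20, the top is 389 mm.


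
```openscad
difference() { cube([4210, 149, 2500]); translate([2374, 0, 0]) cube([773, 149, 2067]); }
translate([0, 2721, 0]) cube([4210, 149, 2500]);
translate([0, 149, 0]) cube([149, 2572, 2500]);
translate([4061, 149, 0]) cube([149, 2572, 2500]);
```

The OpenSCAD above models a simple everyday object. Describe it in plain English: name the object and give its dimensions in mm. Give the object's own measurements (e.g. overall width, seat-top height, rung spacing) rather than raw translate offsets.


A single room: four walls, each 2500 mm tall and 149 mm thick, enclosing an outside footprint 4210×2870 mm (x × y), no floor or roof. The front and back walls (−y and +y sides) run the full x-width; the side walls fit between their inner faces. A door opening 773 mm wide and 2067 mm tall is cut through the front wall from the floor up, its −x edge 2374 mm from the wall's −x end.


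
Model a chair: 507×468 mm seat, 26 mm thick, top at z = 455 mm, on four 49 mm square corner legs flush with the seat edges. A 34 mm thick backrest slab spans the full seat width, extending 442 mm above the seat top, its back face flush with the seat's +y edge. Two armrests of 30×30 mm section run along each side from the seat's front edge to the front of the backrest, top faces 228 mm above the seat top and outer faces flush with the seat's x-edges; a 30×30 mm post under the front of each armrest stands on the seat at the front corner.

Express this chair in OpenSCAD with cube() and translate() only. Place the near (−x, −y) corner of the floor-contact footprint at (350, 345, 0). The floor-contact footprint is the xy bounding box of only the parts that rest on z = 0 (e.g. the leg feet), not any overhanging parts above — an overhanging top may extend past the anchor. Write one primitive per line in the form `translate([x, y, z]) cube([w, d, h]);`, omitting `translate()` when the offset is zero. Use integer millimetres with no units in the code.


// leg_h = 455 - 26 = 429
// arm post h = 228 - 30 = 198
translate([350, 345, 429]) cube([507, 468, 26]);
translate([350, 345, 0]) cube([49, 49, 429]);
translate([808, 345, 0]) cube([49, 49, 429]);
translate([350, 764, 0]) cube([49, 49, 429]);
translate([808, 764, 0]) cube([49, 49, 429]);
translate([350, 779, 455]) cube([507, 34, 442]);
translate([350, 345, 653]) cube([30, 434, 30]);
translate([827, 345, 653]) cube([30, 434, 30]);
translate([350, 345, 455]) cube([30, 30, 198]);
translate([827, 345, 455]) cube([30, 30, 198]);


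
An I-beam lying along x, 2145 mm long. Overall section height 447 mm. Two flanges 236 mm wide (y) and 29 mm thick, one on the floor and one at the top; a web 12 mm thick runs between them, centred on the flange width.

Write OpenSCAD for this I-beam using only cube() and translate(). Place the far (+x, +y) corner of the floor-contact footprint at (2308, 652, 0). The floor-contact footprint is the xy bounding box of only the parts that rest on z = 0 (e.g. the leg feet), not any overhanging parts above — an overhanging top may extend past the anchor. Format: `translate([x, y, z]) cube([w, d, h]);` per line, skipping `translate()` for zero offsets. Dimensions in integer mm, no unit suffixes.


translate([163, 416, 0]) cube([2145, 236, 29]);
translate([163, 528, 29]) cube([2145, 12, 389]);
translate([163, 416, 418]) cube([2145, 236, 29]);


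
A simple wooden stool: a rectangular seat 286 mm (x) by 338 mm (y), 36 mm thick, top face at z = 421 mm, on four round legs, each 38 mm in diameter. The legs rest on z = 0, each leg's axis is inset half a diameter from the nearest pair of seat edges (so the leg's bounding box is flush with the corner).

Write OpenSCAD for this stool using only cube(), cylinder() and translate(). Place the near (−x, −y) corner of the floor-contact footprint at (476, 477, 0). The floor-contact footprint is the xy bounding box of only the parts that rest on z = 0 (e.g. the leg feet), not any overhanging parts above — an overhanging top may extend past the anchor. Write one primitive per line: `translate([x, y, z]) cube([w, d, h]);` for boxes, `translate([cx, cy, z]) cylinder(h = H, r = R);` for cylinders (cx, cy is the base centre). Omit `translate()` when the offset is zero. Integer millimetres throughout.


translate([476, 477, 385]) cube([286, 338, 36]);
translate([495, 496, 0]) cylinder(h = 385, r = 19);
translate([743, 496, 0]) cylinder(h = 385, r = 19);
translate([495, 796, 0]) cylinder(h = 385, r = 19);
translate([743, 796, 0]) cylinder(h = 385, r = 19);


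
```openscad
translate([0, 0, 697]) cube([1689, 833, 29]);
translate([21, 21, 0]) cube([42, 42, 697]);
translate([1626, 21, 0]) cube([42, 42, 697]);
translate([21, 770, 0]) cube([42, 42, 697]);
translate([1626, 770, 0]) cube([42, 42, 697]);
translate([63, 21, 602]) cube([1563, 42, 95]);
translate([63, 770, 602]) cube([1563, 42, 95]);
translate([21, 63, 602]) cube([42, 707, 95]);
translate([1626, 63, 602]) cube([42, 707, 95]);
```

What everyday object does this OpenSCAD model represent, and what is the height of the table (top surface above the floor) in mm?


A table. The table height is 726 mm.

A 1689×833×29 slab sits at z = 697 on four 42 mm square posts — a table. The top surface is at 697 + 29 = 726 mm.


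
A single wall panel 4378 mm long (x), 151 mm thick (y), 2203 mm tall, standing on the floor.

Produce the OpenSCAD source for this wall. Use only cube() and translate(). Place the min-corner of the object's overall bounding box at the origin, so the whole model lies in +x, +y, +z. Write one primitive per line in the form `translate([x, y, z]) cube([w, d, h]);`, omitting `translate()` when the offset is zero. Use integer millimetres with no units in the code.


cube([4378, 151, 2203]);


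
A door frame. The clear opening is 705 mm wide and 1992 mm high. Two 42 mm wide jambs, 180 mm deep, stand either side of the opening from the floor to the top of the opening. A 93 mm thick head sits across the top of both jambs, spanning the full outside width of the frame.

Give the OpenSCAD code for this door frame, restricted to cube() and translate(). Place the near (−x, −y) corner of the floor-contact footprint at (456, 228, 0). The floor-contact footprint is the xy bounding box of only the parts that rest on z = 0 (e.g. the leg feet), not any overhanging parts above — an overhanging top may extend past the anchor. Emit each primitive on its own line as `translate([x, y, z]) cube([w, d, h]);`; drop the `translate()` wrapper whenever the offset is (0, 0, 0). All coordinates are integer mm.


translate([456, 228, 0]) cube([42, 180, 1992]);
translate([1203, 228, 0]) cube([42, 180, 1992]);
translate([456, 228, 1992]) cube([789, 180, 93]);


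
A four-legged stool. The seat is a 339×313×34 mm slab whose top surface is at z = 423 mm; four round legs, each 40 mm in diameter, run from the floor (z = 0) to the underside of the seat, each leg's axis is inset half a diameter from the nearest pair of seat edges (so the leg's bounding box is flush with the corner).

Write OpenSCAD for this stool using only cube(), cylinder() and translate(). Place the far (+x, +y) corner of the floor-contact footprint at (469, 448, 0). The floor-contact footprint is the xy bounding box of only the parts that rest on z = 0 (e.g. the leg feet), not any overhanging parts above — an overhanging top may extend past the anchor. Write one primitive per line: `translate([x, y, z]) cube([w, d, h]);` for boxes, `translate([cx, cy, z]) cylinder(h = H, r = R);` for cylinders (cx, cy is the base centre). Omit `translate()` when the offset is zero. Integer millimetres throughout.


// leg_h = 423 - 34 = 389
translate([130, 135, 389]) cube([339, 313, 34]);
translate([150, 155, 0]) cylinder(h = 389, r = 20);
translate([449, 155, 0]) cylinder(h = 389, r = 20);
translate([150, 428, 0]) cylinder(h = 389, r = 20);
translate([449, 428, 0]) cylinder(h = 389, r = 20);
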